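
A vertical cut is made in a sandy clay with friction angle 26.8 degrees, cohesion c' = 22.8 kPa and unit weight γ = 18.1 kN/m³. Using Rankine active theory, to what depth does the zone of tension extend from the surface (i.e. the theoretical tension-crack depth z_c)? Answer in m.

4.10 m

K_a = tan²(45° − 26.8°/2) = 0.3785; √K_a = 0.6152.
The active pressure is zero where K_a γ z = 2c√K_a, so z_c = 2c/(γ√K_a) = 2×22.8/(18.1×0.6152) = 4.095 m.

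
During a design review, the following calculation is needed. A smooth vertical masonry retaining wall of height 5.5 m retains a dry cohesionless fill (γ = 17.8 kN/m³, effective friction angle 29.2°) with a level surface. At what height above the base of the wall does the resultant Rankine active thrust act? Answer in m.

1.83 m

K_a = 0.3442.
The pressure distribution is triangular, so the resultant acts at H/3 above the base = 5.5/3 = 1.833 m.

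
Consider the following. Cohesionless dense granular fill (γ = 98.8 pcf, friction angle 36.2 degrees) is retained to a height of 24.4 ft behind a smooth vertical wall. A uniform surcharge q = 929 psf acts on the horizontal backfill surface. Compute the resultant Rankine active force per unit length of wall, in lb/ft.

K_a = tan²(45° − φ/2) = 0.2574.
Soil triangle: ½ K_a γ H² = 0.5×0.2574×98.8×24.4² = 7570 lb/ft.
Surcharge rectangle: K_a q H = 0.2574×929×24.4 = 5834 lb/ft.
Total = 7570 + 5834 = 13400 lb/ft.

13400 lb/ft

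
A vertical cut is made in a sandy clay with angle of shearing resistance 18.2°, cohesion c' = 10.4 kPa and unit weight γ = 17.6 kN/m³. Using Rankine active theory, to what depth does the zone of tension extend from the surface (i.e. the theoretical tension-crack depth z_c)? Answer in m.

K_a = tan²(45° − 18.2°/2) = 0.5240; √K_a = 0.7239.
The active pressure is zero where K_a γ z = 2c√K_a, so z_c = 2c/(γ√K_a) = 2×10.4/(17.6×0.7239) = 1.633 m.

1.63 m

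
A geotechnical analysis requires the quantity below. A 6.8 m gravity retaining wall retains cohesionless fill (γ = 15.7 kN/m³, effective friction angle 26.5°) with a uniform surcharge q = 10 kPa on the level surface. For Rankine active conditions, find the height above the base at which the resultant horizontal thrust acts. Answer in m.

K_a = 0.3829.
Triangular part P₁ = ½K_aγH² = 139.0 at H/3 = 2.267 m; rectangular part P₂ = K_a q H = 26.04 at H/2 = 3.400 m.
ȳ = (P₁·2.267 + P₂·3.400)/(P₁+P₂) = 2.445 m.

2.45 m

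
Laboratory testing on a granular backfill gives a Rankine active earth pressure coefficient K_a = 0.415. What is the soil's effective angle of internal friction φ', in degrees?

24.4°

K_a = tan²(45° − φ/2) ⇒ 45° − φ/2 = arctan(√0.415) = 32.79°.
φ = 2(45° − 32.79°) = 24.42°.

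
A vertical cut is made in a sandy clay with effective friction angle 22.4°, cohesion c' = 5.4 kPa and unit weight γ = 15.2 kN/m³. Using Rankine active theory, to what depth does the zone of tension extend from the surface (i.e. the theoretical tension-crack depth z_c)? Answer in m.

K_a = tan²(45° − 22.4°/2) = 0.4482; √K_a = 0.6694.
The active pressure is zero where K_a γ z = 2c√K_a, so z_c = 2c/(γ√K_a) = 2×5.4/(15.2×0.6694) = 1.061 m.

1.06 m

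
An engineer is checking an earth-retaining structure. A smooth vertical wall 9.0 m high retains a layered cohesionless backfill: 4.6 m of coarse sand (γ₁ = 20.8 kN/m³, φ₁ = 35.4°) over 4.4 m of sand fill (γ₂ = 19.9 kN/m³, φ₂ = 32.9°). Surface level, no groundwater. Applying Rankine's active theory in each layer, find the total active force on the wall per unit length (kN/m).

240 kN/m

K_a1 = tan²(45°−35.4°/2) = 0.2664; K_a2 = tan²(45°−32.9°/2) = 0.2960.
Layer 1: σ at base = K_a1 γ₁ h₁ = 25.49 kPa; P₁ = ½×25.49×4.6 = 58.62.
Layer 2: σ_v at top = γ₁h₁ = 95.68; σ_h top = K_a2×95.68 = 28.32; σ_h base = K_a2×(95.68+19.9×4.4) = 54.24.
P₂ = ½(28.32+54.24)×4.4 = 181.7. Total P_a = 58.62+181.7 = 240.3 kN/m.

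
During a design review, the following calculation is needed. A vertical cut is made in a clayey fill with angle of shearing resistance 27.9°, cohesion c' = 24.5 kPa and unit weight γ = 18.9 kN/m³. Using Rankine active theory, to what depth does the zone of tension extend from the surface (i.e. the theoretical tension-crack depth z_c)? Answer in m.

4.31 m

K_a = tan²(45° − 27.9°/2) = 0.3625; √K_a = 0.6020.
The active pressure is zero where K_a γ z = 2c√K_a, so z_c = 2c/(γ√K_a) = 2×24.5/(18.9×0.6020) = 4.306 m.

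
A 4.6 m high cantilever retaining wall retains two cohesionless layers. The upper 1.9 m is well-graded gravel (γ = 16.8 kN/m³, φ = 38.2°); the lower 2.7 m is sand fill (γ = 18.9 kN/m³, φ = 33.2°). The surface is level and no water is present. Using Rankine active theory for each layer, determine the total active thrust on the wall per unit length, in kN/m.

52.5 kN/m

K_a1 = tan²(45°−38.2°/2) = 0.2358; K_a2 = tan²(45°−33.2°/2) = 0.2924.
Layer 1: σ at base = K_a1 γ₁ h₁ = 7.526 kPa; P₁ = ½×7.526×1.9 = 7.150.
Layer 2: σ_v at top = γ₁h₁ = 31.92; σ_h top = K_a2×31.92 = 9.332; σ_h base = K_a2×(31.92+18.9×2.7) = 24.25.
P₂ = ½(9.332+24.25)×2.7 = 45.34. Total P_a = 7.150+45.34 = 52.49 kN/m.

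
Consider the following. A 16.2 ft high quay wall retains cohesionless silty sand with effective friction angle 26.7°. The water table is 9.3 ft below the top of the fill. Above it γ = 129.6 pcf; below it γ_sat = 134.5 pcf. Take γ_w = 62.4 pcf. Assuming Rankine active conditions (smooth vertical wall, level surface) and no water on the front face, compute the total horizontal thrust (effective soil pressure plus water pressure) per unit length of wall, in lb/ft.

K_a = tan²(45° − φ/2) = 0.3800.
γ' = 134.5 − 62.4 = 72.10 pcf. Depth below WT = 6.9 ft.
σ'_h at WT = K_a γ d_w = 458.0 psf; at base = 458.0 + K_a γ' × 6.9 = 647.0 psf.
P₁ (0–9.3 ft) = ½×458.0×9.3 = 2129. P₂ (9.3–16.2 ft) = ½(458.0+647.0)×6.9 = 3812.
P_w = ½ γ_w h₂² = 0.5×62.4×6.9² = 1485. Total = 2129+3812+1485 = 7427 lb/ft.

7430 lb/ft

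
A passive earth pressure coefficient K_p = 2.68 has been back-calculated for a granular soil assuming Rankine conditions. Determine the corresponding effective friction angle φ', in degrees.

27.2°

K_p = (1+sin φ)/(1−sin φ) ⇒ sin φ = (K_p − 1)/(K_p + 1) = 0.4565.
φ = arcsin(0.4565) = 27.16°.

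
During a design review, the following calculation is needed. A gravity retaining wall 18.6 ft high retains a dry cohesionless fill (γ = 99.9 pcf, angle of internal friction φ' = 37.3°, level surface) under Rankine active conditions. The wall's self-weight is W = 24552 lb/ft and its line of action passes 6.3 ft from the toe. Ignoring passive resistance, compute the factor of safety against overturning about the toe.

K_a = tan²(45° − 37.3°/2) = 0.2453.
P_a = ½K_aγH² = 0.5×0.2453×99.9×18.6² = 4240 lb/ft, acting at H/3 = 6.200 ft above the base.
Overturning moment M_o = P_a × H/3 = 4240 × 6.200 = 26290.
Resisting moment M_r = W × 6.3 = 24552 × 6.3 = 154700.
FS_overturning = M_r/M_o = 154700/26290 = 5.884.

5.88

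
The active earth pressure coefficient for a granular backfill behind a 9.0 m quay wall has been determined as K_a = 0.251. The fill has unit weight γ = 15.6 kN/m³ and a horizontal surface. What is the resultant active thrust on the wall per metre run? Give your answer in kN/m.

P = ½ K_a γ H² = 0.5 × 0.251 × 15.6 × 9.0² = 158.6 kN/m.

159 kN/m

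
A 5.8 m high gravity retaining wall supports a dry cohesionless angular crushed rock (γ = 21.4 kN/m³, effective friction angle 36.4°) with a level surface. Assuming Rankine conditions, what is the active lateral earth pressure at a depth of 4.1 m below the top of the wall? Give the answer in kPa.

K_a = (1 − sin φ)/(1 + sin φ) = 0.2552.
σ_h = K_a γ z = 0.2552 × 21.4 × 4.1 = 22.39 kPa.

22.4 kPa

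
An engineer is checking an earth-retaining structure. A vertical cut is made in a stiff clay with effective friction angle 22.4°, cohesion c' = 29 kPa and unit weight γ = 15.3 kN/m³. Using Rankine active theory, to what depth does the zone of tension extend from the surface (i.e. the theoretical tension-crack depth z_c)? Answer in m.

K_a = tan²(45° − 22.4°/2) = 0.4482; √K_a = 0.6694.
The active pressure is zero where K_a γ z = 2c√K_a, so z_c = 2c/(γ√K_a) = 2×29/(15.3×0.6694) = 5.663 m.

5.66 m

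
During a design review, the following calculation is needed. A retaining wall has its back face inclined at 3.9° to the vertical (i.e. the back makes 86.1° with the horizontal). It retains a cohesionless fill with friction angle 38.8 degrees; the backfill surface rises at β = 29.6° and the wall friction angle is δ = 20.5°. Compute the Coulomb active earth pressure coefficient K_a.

0.374

K_a = sin²(α+φ) / [sin²α · sin(α−δ) · (1 + √{sin(φ+δ)sin(φ−β) / (sin(α−δ)sin(α+β))})²].
With α = 86.1°, φ = 38.8°, δ = 20.5°, β = 29.6°: K_a = 0.3736.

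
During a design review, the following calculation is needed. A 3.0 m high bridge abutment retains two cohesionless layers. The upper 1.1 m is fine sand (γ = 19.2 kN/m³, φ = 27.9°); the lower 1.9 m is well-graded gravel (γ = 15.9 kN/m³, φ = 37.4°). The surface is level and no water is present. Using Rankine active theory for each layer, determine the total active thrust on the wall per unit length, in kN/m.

21.0 kN/m

K_a1 = tan²(45°−27.9°/2) = 0.3625; K_a2 = tan²(45°−37.4°/2) = 0.2443.
Layer 1: σ at base = K_a1 γ₁ h₁ = 7.655 kPa; P₁ = ½×7.655×1.1 = 4.210.
Layer 2: σ_v at top = γ₁h₁ = 21.12; σ_h top = K_a2×21.12 = 5.159; σ_h base = K_a2×(21.12+15.9×1.9) = 12.54.
P₂ = ½(5.159+12.54)×1.9 = 16.81. Total P_a = 4.210+16.81 = 21.02 kN/m.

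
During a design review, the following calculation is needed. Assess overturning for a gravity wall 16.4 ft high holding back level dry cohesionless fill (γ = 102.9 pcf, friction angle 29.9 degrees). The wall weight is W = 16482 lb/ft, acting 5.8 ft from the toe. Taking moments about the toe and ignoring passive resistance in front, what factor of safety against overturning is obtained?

3.78

K_a = tan²(45° − 29.9°/2) = 0.3347.
P_a = ½K_aγH² = 0.5×0.3347×102.9×16.4² = 4631 lb/ft, acting at H/3 = 5.467 ft above the base.
Overturning moment M_o = P_a × H/3 = 4631 × 5.467 = 25320.
Resisting moment M_r = W × 5.8 = 16482 × 5.8 = 95600.
FS_overturning = M_r/M_o = 95600/25320 = 3.776.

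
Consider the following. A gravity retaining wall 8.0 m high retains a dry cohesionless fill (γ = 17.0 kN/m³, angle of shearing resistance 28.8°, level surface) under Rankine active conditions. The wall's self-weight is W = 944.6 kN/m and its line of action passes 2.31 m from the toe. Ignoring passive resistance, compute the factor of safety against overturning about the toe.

K_a = tan²(45° − 28.8°/2) = 0.3498.
P_a = ½K_aγH² = 0.5×0.3498×17.0×8.0² = 190.3 kN/m, acting at H/3 = 2.667 m above the base.
Overturning moment M_o = P_a × H/3 = 190.3 × 2.667 = 507.4.
Resisting moment M_r = W × 2.31 = 944.6 × 2.31 = 2182.
FS_overturning = M_r/M_o = 2182/507.4 = 4.301.

4.30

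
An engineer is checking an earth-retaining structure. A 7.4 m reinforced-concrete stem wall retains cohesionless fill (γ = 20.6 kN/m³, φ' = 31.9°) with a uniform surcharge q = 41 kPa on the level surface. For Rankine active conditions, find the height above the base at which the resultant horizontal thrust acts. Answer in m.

2.90 m

K_a = 0.3085.
Triangular part P₁ = ½K_aγH² = 174.0 at H/3 = 2.467 m; rectangular part P₂ = K_a q H = 93.61 at H/2 = 3.700 m.
ȳ = (P₁·2.467 + P₂·3.700)/(P₁+P₂) = 2.898 m.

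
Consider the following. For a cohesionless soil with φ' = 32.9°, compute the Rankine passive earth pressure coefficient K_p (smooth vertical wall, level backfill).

3.38

K_p = (1 + sin φ)/(1 − sin φ) = tan²(45° + 32.9°/2) = 3.378.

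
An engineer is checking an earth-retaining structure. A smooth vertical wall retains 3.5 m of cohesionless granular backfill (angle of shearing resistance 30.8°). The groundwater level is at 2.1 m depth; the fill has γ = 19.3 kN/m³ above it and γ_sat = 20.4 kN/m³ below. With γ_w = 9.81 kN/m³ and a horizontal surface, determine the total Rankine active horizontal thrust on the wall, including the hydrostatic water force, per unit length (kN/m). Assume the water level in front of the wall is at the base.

K_a = tan²(45° − φ/2) = 0.3227.
γ' = 20.4 − 9.81 = 10.59 kN/m³. Depth below WT = 1.4 m.
σ'_h at WT = K_a γ d_w = 13.08 kPa; at base = 13.08 + K_a γ' × 1.4 = 17.86 kPa.
P₁ (0–2.1 m) = ½×13.08×2.1 = 13.73. P₂ (2.1–3.5 m) = ½(13.08+17.86)×1.4 = 21.66.
P_w = ½ γ_w h₂² = 0.5×9.81×1.4² = 9.614. Total = 13.73+21.66+9.614 = 45.01 kN/m.

45.0 kN/m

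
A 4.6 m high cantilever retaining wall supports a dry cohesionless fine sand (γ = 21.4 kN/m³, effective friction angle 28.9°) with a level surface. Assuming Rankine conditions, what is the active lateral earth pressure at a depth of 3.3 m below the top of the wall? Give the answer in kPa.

K_a = (1 − sin φ)/(1 + sin φ) = 0.3484.
σ_h = K_a γ z = 0.3484 × 21.4 × 3.3 = 24.60 kPa.

24.6 kPa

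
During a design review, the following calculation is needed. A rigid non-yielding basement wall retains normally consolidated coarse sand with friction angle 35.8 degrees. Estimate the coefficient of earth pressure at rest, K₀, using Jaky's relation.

0.415

K₀ = 1 − sin φ' = 1 − sin 35.8° = 0.4150.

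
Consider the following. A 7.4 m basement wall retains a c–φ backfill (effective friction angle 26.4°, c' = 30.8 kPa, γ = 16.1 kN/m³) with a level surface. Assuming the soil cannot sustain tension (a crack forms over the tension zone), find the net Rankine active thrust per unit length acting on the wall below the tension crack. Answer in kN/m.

K_a = 0.3844; √K_a = 0.6200.
Tension-crack depth z_c = 2c/(γ√K_a) = 2×30.8/(16.1×0.6200) = 6.171 m.
σ_a at base = K_a γ H − 2c√K_a = 0.3844×16.1×7.4 − 2×30.8×0.6200 = 7.608 kPa.
P_a = ½ × 7.608 × (H − z_c) = 0.5×7.608×1.229 = 4.676 kN/m.

4.68 kN/m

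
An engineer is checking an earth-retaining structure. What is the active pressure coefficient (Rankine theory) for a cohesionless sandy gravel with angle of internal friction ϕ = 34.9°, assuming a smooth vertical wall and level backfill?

0.272

K_a = tan²(45° − φ/2) = tan²(27.55°) = 0.2721.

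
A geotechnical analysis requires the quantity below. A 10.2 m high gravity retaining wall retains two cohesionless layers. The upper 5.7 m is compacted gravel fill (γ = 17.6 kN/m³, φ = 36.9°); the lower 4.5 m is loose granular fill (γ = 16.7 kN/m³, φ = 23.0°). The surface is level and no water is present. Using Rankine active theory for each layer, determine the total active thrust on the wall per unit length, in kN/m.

343 kN/m

K_a1 = tan²(45°−36.9°/2) = 0.2497; K_a2 = tan²(45°−23.0°/2) = 0.4381.
Layer 1: σ at base = K_a1 γ₁ h₁ = 25.05 kPa; P₁ = ½×25.05×5.7 = 71.38.
Layer 2: σ_v at top = γ₁h₁ = 100.3; σ_h top = K_a2×100.3 = 43.95; σ_h base = K_a2×(100.3+16.7×4.5) = 76.87.
P₂ = ½(43.95+76.87)×4.5 = 271.8. Total P_a = 71.38+271.8 = 343.2 kN/m.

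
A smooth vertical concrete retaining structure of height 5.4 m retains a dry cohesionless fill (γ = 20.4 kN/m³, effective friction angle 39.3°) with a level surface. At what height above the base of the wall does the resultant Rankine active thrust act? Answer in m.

1.80 m

K_a = 0.2245.
The pressure distribution is triangular, so the resultant acts at H/3 above the base = 5.4/3 = 1.800 m.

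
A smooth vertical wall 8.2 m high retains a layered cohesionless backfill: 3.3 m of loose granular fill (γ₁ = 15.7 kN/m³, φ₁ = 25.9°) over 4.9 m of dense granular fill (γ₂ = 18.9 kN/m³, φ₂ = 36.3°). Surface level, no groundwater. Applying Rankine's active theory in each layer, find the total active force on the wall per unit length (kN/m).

K_a1 = tan²(45°−25.9°/2) = 0.3920; K_a2 = tan²(45°−36.3°/2) = 0.2563.
Layer 1: σ at base = K_a1 γ₁ h₁ = 20.31 kPa; P₁ = ½×20.31×3.3 = 33.51.
Layer 2: σ_v at top = γ₁h₁ = 51.81; σ_h top = K_a2×51.81 = 13.28; σ_h base = K_a2×(51.81+18.9×4.9) = 37.01.
P₂ = ½(13.28+37.01)×4.9 = 123.2. Total P_a = 33.51+123.2 = 156.7 kN/m.

157 kN/m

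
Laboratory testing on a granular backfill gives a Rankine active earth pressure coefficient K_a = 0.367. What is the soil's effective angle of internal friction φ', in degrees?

K_a = tan²(45° − φ/2) ⇒ 45° − φ/2 = arctan(√0.367) = 31.21°.
φ = 2(45° − 31.21°) = 27.58°.

27.6°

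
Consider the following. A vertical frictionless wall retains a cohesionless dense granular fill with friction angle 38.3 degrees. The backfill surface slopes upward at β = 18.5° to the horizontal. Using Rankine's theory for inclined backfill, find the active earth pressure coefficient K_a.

K_a = cos β · (cos β − √(cos²β − cos²φ)) / (cos β + √(cos²β − cos²φ)).
cos β = 0.9483, cos φ = 0.7848, √(cos²β − cos²φ) = 0.5324.
K_a = 0.9483 × (0.9483 − 0.5324)/(0.9483 + 0.5324) = 0.2664.

0.266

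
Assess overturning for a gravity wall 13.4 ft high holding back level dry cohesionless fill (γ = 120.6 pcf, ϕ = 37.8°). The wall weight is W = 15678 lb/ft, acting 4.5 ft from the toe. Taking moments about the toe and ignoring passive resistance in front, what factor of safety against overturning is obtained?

K_a = tan²(45° − 37.8°/2) = 0.2400.
P_a = ½K_aγH² = 0.5×0.2400×120.6×13.4² = 2599 lb/ft, acting at H/3 = 4.467 ft above the base.
Overturning moment M_o = P_a × H/3 = 2599 × 4.467 = 11610.
Resisting moment M_r = W × 4.5 = 15678 × 4.5 = 70550.
FS_overturning = M_r/M_o = 70550/11610 = 6.078.

6.08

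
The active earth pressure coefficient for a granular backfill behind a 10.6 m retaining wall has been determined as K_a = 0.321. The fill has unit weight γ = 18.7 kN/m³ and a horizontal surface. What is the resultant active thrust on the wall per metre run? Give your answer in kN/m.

337 kN/m

P = ½ K_a γ H² = 0.5 × 0.321 × 18.7 × 10.6² = 337.2 kN/m.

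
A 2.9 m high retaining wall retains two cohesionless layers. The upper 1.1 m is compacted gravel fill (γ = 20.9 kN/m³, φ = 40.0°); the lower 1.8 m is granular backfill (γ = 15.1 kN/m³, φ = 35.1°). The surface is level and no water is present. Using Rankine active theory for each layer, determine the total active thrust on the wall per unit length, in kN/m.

K_a1 = tan²(45°−40.0°/2) = 0.2174; K_a2 = tan²(45°−35.1°/2) = 0.2698.
Layer 1: σ at base = K_a1 γ₁ h₁ = 4.999 kPa; P₁ = ½×4.999×1.1 = 2.749.
Layer 2: σ_v at top = γ₁h₁ = 22.99; σ_h top = K_a2×22.99 = 6.204; σ_h base = K_a2×(22.99+15.1×1.8) = 13.54.
P₂ = ½(6.204+13.54)×1.8 = 17.77. Total P_a = 2.749+17.77 = 20.52 kN/m.

20.5 kN/m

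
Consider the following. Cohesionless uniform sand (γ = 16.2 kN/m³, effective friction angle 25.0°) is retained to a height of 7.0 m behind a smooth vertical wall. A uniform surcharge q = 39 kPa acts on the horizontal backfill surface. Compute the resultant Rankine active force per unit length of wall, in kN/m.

272 kN/m

K_a = tan²(45° − φ/2) = 0.4059.
Soil triangle: ½ K_a γ H² = 0.5×0.4059×16.2×7.0² = 161.1 kN/m.
Surcharge rectangle: K_a q H = 0.4059×39×7.0 = 110.8 kN/m.
Total = 161.1 + 110.8 = 271.9 kN/m.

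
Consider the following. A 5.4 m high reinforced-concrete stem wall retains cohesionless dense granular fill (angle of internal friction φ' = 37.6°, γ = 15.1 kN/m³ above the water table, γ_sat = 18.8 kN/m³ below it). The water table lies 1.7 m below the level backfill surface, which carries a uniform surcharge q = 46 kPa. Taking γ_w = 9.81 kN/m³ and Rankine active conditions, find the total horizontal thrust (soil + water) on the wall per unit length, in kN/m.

170 kN/m

K_a = tan²(45° − φ/2) = 0.2421.
γ' = 18.8 − 9.81 = 8.990 kN/m³. h₂ = H − d_w = 3.7 m.
σ'_h: at surface K_a·q = 11.14; at WT K_a(q+γd_w) = 17.35; at base K_a(q+γd_w+γ'h₂) = 25.41 kPa.
P₁ = ½(11.14+17.35)×1.7 = 24.22; P₂ = ½(17.35+25.41)×3.7 = 79.11; P_w = ½γ_w h₂² = 67.15.
Total = 24.22+79.11+67.15 = 170.5 kN/m.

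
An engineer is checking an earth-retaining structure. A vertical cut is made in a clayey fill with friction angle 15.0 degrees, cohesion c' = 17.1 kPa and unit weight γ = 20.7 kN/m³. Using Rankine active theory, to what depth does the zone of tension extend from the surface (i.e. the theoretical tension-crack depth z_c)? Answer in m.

2.15 m

K_a = tan²(45° − 15.0°/2) = 0.5888; √K_a = 0.7673.
The active pressure is zero where K_a γ z = 2c√K_a, so z_c = 2c/(γ√K_a) = 2×17.1/(20.7×0.7673) = 2.153 m.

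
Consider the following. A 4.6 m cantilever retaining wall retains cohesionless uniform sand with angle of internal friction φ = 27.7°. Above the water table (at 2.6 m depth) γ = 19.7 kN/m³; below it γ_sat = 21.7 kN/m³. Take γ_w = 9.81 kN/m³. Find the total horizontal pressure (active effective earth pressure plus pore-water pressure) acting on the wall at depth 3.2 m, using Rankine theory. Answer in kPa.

27.2 kPa

K_a = (1 − sin φ)/(1 + sin φ) = 0.3653.
γ' = 21.7 − 9.81 = 11.89 kN/m³.
Effective vertical stress at 3.2 m: σ'_v = 19.7×2.6 + 11.89×0.600 = 58.35 kPa.
σ'_h = K_a σ'_v = 0.3653 × 58.35 = 21.32 kPa; u = γ_w × 0.600 = 5.886 kPa.
Total σ_h = 21.32 + 5.886 = 27.20 kPa.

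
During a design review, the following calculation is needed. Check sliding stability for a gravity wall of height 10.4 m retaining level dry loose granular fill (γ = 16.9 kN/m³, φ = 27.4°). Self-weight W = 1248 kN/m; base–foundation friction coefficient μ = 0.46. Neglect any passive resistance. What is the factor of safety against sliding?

1.70

K_a = tan²(45° − 27.4°/2) = 0.3697.
P_a = ½K_aγH² = 0.5×0.3697×16.9×10.4² = 337.9 kN/m, acting at H/3 = 3.467 m above the base.
FS_sliding = μW / P_a = 0.46×1248 / 337.9 = 1.699.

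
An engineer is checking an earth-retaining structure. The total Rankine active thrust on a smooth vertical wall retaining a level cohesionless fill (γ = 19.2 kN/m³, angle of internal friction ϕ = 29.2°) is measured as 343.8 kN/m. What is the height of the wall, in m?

10.2 m

K_a = 0.3442. P_a = ½ K_a γ H² ⇒ H = √(2P_a/(K_a γ)).
H = √(2×343.8/(0.3442×19.2)) = 10.20 m.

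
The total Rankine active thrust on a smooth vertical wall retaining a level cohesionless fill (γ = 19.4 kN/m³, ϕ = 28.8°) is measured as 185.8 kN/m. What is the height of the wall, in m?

7.40 m

K_a = 0.3498. P_a = ½ K_a γ H² ⇒ H = √(2P_a/(K_a γ)).
H = √(2×185.8/(0.3498×19.4)) = 7.400 m.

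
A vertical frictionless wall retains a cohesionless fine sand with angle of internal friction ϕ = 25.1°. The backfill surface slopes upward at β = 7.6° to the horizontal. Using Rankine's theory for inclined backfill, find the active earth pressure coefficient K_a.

K_a = cos β · (cos β − √(cos²β − cos²φ)) / (cos β + √(cos²β − cos²φ)).
cos β = 0.9912, cos φ = 0.9056, √(cos²β − cos²φ) = 0.4031.
K_a = 0.9912 × (0.9912 − 0.4031)/(0.9912 + 0.4031) = 0.4181.

0.418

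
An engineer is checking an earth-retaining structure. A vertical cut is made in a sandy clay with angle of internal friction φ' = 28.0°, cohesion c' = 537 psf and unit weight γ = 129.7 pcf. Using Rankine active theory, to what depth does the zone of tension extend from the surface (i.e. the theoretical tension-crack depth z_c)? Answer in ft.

K_a = tan²(45° − 28.0°/2) = 0.3610; √K_a = 0.6009.
The active pressure is zero where K_a γ z = 2c√K_a, so z_c = 2c/(γ√K_a) = 2×537/(129.7×0.6009) = 13.78 ft.

13.8 ft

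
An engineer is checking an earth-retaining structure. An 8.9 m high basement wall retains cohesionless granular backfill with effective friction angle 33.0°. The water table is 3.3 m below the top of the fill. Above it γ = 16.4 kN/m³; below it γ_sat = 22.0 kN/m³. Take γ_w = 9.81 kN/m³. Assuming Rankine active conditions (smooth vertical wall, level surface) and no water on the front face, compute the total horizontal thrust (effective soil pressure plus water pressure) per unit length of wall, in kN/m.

326 kN/m

K_a = tan²(45° − φ/2) = 0.2948.
γ' = 22.0 − 9.81 = 12.19 kN/m³. Depth below WT = 5.6 m.
σ'_h at WT = K_a γ d_w = 15.95 kPa; at base = 15.95 + K_a γ' × 5.6 = 36.08 kPa.
P₁ (0–3.3 m) = ½×15.95×3.3 = 26.33. P₂ (3.3–8.9 m) = ½(15.95+36.08)×5.6 = 145.7.
P_w = ½ γ_w h₂² = 0.5×9.81×5.6² = 153.8. Total = 26.33+145.7+153.8 = 325.8 kN/m.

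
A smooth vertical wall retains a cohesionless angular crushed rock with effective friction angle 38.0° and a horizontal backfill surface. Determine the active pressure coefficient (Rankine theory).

K_a = (1 − sin φ)/(1 + sin φ) = (1 − sin 38.0°)/(1 + sin 38.0°) = 0.2379.

0.238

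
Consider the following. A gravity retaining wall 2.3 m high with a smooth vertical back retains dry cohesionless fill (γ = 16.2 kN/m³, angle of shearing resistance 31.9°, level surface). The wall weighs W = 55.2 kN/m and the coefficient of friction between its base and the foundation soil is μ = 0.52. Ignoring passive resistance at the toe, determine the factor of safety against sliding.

K_a = tan²(45° − 31.9°/2) = 0.3085.
P_a = ½K_aγH² = 0.5×0.3085×16.2×2.3² = 13.22 kN/m, acting at H/3 = 0.7667 m above the base.
FS_sliding = μW / P_a = 0.52×55.2 / 13.22 = 2.171.

2.17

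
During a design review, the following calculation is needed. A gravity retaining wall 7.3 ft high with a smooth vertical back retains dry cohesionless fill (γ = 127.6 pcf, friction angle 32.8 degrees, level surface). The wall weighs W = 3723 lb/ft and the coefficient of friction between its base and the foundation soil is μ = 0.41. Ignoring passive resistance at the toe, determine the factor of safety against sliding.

1.51

K_a = tan²(45° − 32.8°/2) = 0.2973.
P_a = ½K_aγH² = 0.5×0.2973×127.6×7.3² = 1011 lb/ft, acting at H/3 = 2.433 ft above the base.
FS_sliding = μW / P_a = 0.41×3723 / 1011 = 1.510.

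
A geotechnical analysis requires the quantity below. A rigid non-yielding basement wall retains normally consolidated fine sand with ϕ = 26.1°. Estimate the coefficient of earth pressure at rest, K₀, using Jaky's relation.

0.560

K₀ = 1 − sin φ' = 1 − sin 26.1° = 0.5601.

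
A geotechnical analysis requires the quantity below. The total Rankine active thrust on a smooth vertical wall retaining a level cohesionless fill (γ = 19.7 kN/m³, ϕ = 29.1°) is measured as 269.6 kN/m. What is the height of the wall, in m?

8.90 m

K_a = 0.3456. P_a = ½ K_a γ H² ⇒ H = √(2P_a/(K_a γ)).
H = √(2×269.6/(0.3456×19.7)) = 8.899 m.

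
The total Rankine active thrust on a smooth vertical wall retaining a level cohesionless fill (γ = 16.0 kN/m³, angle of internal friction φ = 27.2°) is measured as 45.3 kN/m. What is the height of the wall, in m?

3.90 m

K_a = 0.3726. P_a = ½ K_a γ H² ⇒ H = √(2P_a/(K_a γ)).
H = √(2×45.3/(0.3726×16.0)) = 3.898 m.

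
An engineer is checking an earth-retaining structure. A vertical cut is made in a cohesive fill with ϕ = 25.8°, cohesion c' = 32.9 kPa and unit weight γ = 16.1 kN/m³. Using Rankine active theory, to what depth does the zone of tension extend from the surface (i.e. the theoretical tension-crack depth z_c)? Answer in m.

6.52 m

K_a = tan²(45° − 25.8°/2) = 0.3935; √K_a = 0.6273.
The active pressure is zero where K_a γ z = 2c√K_a, so z_c = 2c/(γ√K_a) = 2×32.9/(16.1×0.6273) = 6.515 m.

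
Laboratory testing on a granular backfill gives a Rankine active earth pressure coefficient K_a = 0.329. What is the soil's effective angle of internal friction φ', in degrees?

K_a = tan²(45° − φ/2) ⇒ 45° − φ/2 = arctan(√0.329) = 29.84°.
φ = 2(45° − 29.84°) = 30.32°.

30.3°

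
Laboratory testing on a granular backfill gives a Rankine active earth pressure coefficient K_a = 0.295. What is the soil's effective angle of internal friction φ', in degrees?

33.0°

K_a = tan²(45° − φ/2) ⇒ 45° − φ/2 = arctan(√0.295) = 28.51°.
φ = 2(45° − 28.51°) = 32.98°.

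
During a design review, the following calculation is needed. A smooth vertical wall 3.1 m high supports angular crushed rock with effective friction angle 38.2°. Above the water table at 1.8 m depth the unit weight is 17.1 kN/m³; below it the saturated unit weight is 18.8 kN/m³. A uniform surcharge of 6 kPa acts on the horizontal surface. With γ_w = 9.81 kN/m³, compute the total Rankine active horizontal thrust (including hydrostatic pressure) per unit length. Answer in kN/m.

30.4 kN/m

K_a = tan²(45° − φ/2) = 0.2358.
γ' = 18.8 − 9.81 = 8.990 kN/m³. h₂ = H − d_w = 1.3 m.
σ'_h: at surface K_a·q = 1.415; at WT K_a(q+γd_w) = 8.672; at base K_a(q+γd_w+γ'h₂) = 11.43 kPa.
P₁ = ½(1.415+8.672)×1.8 = 9.078; P₂ = ½(8.672+11.43)×1.3 = 13.06; P_w = ½γ_w h₂² = 8.289.
Total = 9.078+13.06+8.289 = 30.43 kN/m.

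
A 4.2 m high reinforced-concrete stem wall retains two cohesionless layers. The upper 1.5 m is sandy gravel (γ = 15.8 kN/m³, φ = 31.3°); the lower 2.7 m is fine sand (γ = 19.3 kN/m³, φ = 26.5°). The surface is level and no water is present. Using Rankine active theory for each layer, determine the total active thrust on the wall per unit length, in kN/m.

K_a1 = tan²(45°−31.3°/2) = 0.3162; K_a2 = tan²(45°−26.5°/2) = 0.3829.
Layer 1: σ at base = K_a1 γ₁ h₁ = 7.494 kPa; P₁ = ½×7.494×1.5 = 5.621.
Layer 2: σ_v at top = γ₁h₁ = 23.70; σ_h top = K_a2×23.70 = 9.076; σ_h base = K_a2×(23.70+19.3×2.7) = 29.03.
P₂ = ½(9.076+29.03)×2.7 = 51.44. Total P_a = 5.621+51.44 = 57.06 kN/m.

57.1 kN/m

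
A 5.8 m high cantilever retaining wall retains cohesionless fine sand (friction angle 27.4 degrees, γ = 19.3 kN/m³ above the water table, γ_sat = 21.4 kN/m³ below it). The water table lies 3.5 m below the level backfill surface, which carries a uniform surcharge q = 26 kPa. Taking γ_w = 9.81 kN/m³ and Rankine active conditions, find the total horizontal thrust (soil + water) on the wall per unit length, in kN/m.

K_a = tan²(45° − φ/2) = 0.3697.
γ' = 21.4 − 9.81 = 11.59 kN/m³. h₂ = H − d_w = 2.3 m.
σ'_h: at surface K_a·q = 9.612; at WT K_a(q+γd_w) = 34.58; at base K_a(q+γd_w+γ'h₂) = 44.44 kPa.
P₁ = ½(9.612+34.58)×3.5 = 77.34; P₂ = ½(34.58+44.44)×2.3 = 90.87; P_w = ½γ_w h₂² = 25.95.
Total = 77.34+90.87+25.95 = 194.2 kN/m.

194 kN/m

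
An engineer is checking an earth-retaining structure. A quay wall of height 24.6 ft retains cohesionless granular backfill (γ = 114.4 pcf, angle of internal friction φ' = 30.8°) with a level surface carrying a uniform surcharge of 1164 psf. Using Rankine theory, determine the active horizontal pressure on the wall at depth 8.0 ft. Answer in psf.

K_a = (1 − sin φ)/(1 + sin φ) = 0.3227.
σ_v = γz + q = 114.4 × 8.0 + 1164 = 2079 psf.
σ_h = K_a σ_v = 0.3227 × 2079 = 671.0 psf.

671 psf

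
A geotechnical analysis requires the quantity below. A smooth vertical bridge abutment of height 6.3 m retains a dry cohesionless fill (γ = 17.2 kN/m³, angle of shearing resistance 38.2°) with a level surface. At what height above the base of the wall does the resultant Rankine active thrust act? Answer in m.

2.10 m

K_a = 0.2358.
The pressure distribution is triangular, so the resultant acts at H/3 above the base = 6.3/3 = 2.100 m.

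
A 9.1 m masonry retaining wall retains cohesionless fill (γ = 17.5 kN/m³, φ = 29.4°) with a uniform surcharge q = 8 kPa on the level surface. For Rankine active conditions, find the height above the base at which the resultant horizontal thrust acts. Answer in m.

K_a = 0.3415.
Triangular part P₁ = ½K_aγH² = 247.4 at H/3 = 3.033 m; rectangular part P₂ = K_a q H = 24.86 at H/2 = 4.550 m.
ȳ = (P₁·3.033 + P₂·4.550)/(P₁+P₂) = 3.172 m.

3.17 m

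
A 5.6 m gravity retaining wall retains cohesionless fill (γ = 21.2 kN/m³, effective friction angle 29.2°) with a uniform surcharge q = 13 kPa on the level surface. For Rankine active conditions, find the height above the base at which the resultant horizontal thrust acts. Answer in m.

K_a = 0.3442.
Triangular part P₁ = ½K_aγH² = 114.4 at H/3 = 1.867 m; rectangular part P₂ = K_a q H = 25.06 at H/2 = 2.800 m.
ȳ = (P₁·1.867 + P₂·2.800)/(P₁+P₂) = 2.034 m.

2.03 m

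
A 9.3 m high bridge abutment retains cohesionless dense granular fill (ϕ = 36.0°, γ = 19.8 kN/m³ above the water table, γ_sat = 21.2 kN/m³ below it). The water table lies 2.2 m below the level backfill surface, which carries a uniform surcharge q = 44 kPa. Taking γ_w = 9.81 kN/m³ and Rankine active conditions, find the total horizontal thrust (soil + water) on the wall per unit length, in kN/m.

K_a = tan²(45° − φ/2) = 0.2596.
γ' = 21.2 − 9.81 = 11.39 kN/m³. h₂ = H − d_w = 7.1 m.
σ'_h: at surface K_a·q = 11.42; at WT K_a(q+γd_w) = 22.73; at base K_a(q+γd_w+γ'h₂) = 43.73 kPa.
P₁ = ½(11.42+22.73)×2.2 = 37.57; P₂ = ½(22.73+43.73)×7.1 = 235.9; P_w = ½γ_w h₂² = 247.3.
Total = 37.57+235.9+247.3 = 520.8 kN/m.

521 kN/m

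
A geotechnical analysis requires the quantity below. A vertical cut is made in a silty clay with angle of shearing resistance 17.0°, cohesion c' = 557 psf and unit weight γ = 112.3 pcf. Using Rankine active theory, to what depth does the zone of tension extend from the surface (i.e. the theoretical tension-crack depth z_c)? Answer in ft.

13.4 ft

K_a = tan²(45° − 17.0°/2) = 0.5475; √K_a = 0.7400.
The active pressure is zero where K_a γ z = 2c√K_a, so z_c = 2c/(γ√K_a) = 2×557/(112.3×0.7400) = 13.41 ft.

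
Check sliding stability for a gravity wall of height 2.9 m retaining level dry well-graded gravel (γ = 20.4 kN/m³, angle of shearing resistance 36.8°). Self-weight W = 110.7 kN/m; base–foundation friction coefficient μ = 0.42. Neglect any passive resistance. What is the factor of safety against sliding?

K_a = tan²(45° − 36.8°/2) = 0.2508.
P_a = ½K_aγH² = 0.5×0.2508×20.4×2.9² = 21.51 kN/m, acting at H/3 = 0.9667 m above the base.
FS_sliding = μW / P_a = 0.42×110.7 / 21.51 = 2.161.

2.16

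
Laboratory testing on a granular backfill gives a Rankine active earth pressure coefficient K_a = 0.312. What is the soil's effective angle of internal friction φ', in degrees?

K_a = tan²(45° − φ/2) ⇒ 45° − φ/2 = arctan(√0.312) = 29.19°.
φ = 2(45° − 29.19°) = 31.63°.

31.6°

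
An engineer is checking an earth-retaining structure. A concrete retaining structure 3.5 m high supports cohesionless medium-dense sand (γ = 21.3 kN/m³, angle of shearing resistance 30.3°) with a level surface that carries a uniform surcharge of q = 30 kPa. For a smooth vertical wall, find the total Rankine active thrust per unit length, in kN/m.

K_a = tan²(45° − φ/2) = 0.3293.
Soil triangle: ½ K_a γ H² = 0.5×0.3293×21.3×3.5² = 42.96 kN/m.
Surcharge rectangle: K_a q H = 0.3293×30×3.5 = 34.58 kN/m.
Total = 42.96 + 34.58 = 77.54 kN/m.

77.5 kN/m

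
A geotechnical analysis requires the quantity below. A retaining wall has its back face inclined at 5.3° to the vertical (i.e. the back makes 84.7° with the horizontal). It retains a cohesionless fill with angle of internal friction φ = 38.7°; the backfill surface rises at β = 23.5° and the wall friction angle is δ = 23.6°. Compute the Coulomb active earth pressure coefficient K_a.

0.344

K_a = sin²(α+φ) / [sin²α · sin(α−δ) · (1 + √{sin(φ+δ)sin(φ−β) / (sin(α−δ)sin(α+β))})²].
With α = 84.7°, φ = 38.7°, δ = 23.6°, β = 23.5°: K_a = 0.3438.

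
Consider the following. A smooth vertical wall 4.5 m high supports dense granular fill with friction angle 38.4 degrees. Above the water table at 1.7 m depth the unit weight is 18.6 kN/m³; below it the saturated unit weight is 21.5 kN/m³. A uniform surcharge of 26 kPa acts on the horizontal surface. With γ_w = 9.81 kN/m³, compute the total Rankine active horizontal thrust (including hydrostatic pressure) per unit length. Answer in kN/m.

103 kN/m

K_a = tan²(45° − φ/2) = 0.2337.
γ' = 21.5 − 9.81 = 11.69 kN/m³. h₂ = H − d_w = 2.8 m.
σ'_h: at surface K_a·q = 6.076; at WT K_a(q+γd_w) = 13.47; at base K_a(q+γd_w+γ'h₂) = 21.11 kPa.
P₁ = ½(6.076+13.47)×1.7 = 16.61; P₂ = ½(13.47+21.11)×2.8 = 48.41; P_w = ½γ_w h₂² = 38.46.
Total = 16.61+48.41+38.46 = 103.5 kN/m.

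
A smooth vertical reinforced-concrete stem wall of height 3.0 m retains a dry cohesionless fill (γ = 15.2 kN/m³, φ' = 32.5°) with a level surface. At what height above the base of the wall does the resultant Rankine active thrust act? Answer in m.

K_a = 0.3010.
The pressure distribution is triangular, so the resultant acts at H/3 above the base = 3.0/3 = 1.000 m.

1.00 m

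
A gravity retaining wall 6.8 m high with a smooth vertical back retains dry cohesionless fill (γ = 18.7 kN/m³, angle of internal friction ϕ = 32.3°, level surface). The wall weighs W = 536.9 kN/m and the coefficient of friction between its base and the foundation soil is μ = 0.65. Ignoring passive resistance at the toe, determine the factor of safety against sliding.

2.66

K_a = tan²(45° − 32.3°/2) = 0.3035.
P_a = ½K_aγH² = 0.5×0.3035×18.7×6.8² = 131.2 kN/m, acting at H/3 = 2.267 m above the base.
FS_sliding = μW / P_a = 0.65×536.9 / 131.2 = 2.660.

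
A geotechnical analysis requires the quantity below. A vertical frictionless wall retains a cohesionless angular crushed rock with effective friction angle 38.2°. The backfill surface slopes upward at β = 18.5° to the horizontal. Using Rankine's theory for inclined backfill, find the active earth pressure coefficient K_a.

0.268

K_a = cos β · (cos β − √(cos²β − cos²φ)) / (cos β + √(cos²β − cos²φ)).
cos β = 0.9483, cos φ = 0.7859, √(cos²β − cos²φ) = 0.5308.
K_a = 0.9483 × (0.9483 − 0.5308)/(0.9483 + 0.5308) = 0.2677.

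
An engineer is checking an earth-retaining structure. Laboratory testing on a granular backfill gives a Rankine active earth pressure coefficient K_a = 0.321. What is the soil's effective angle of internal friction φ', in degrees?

30.9°

K_a = tan²(45° − φ/2) ⇒ 45° − φ/2 = arctan(√0.321) = 29.53°.
φ = 2(45° − 29.53°) = 30.93°.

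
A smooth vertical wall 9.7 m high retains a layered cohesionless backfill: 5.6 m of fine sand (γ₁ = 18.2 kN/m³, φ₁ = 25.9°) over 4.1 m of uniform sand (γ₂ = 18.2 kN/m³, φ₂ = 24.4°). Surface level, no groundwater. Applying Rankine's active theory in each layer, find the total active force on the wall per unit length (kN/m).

K_a1 = tan²(45°−25.9°/2) = 0.3920; K_a2 = tan²(45°−24.4°/2) = 0.4153.
Layer 1: σ at base = K_a1 γ₁ h₁ = 39.95 kPa; P₁ = ½×39.95×5.6 = 111.9.
Layer 2: σ_v at top = γ₁h₁ = 101.9; σ_h top = K_a2×101.9 = 42.33; σ_h base = K_a2×(101.9+18.2×4.1) = 73.32.
P₂ = ½(42.33+73.32)×4.1 = 237.1. Total P_a = 111.9+237.1 = 348.9 kN/m.

349 kN/m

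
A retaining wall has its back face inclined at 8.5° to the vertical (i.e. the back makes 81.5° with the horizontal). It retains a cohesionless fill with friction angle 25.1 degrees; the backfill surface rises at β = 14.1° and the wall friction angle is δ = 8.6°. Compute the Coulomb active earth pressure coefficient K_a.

K_a = sin²(α+φ) / [sin²α · sin(α−δ) · (1 + √{sin(φ+δ)sin(φ−β) / (sin(α−δ)sin(α+β))})²].
With α = 81.5°, φ = 25.1°, δ = 8.6°, β = 14.1°: K_a = 0.5523.

0.552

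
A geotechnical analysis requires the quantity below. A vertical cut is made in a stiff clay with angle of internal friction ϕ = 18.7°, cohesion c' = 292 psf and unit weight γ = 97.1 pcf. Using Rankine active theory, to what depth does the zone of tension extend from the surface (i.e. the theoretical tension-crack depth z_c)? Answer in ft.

K_a = tan²(45° − 18.7°/2) = 0.5144; √K_a = 0.7173.
The active pressure is zero where K_a γ z = 2c√K_a, so z_c = 2c/(γ√K_a) = 2×292/(97.1×0.7173) = 8.385 ft.

8.39 ft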